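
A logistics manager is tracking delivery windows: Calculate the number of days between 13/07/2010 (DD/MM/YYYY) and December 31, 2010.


Start: July 13, 2010
End: December 31, 2010
Days left in July: 18
August: 31
September: 30
October: 31
November: 30
... plus remaining months
Sum of remaining months: 153
Total: 18 + 153 = 171

171


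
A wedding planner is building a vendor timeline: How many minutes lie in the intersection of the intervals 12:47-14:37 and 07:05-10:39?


Interval A: [767, 877] minutes from midnight
Interval B: [425, 639] minutes from midnight
Overlap start = max(767, 425) = 767
Overlap end = min(877, 639) = 639
End <= start, so the intervals do not overlap: 0 minutes

0


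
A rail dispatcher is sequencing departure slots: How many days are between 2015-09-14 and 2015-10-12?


Start date: 2015-09-14
End date: 2015-10-12
Sep 2015: +17 days
Oct 2015: +11 days
Total: 28 days

28


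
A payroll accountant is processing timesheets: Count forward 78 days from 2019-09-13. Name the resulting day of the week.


Start: 2019-09-13 (Friday)
Step 1 - find target date: add 78 days
  2019-09-13 + 78 days = 2019-11-30
Step 2 - day of week:
  78 mod 7 = 1
  Friday + 1 days -> Saturday
Result: Saturday (2019-11-30)

Saturday


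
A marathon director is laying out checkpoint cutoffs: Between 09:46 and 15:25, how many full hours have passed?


Start: 09:46
End: 15:25
Hour difference: 15 - 9 = 6 hours
Minute difference: 25 - 46 = -21 minutes
Total minutes: 339
Complete hours: 339 / 60 = 5 (remainder 39)

5


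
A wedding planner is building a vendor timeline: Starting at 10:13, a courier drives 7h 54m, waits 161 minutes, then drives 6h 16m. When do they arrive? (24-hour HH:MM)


Depart: 10:13
Leg 1: +474 min -> 18:07
Layover: +161 min -> 20:48
Leg 2: +376 min -> 03:04
Total travel: 1011 minutes = 16h 51m
Arrival: 03:04

03:04


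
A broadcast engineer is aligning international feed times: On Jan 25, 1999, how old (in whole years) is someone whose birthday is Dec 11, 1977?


Birth: 1977-12-11
Reference: 1999-01-25
Year difference: 1999 - 1977 = 22
Has birthday (12-11) occurred by 01-25? No
Birthday not yet reached this year -> subtract 1
Age in full years: 21

21


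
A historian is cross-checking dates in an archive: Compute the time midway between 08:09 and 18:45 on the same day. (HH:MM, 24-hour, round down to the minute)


Start time: 08:09 = 489 minutes from midnight
End time: 18:45 = 1125 minutes from midnight
Sum: 489 + 1125 = 1614
Midpoint: 1614 / 2 = 807 minutes
Convert: 807 / 60 = 13 hours, 27 minutes
Result: 13:27

13:27


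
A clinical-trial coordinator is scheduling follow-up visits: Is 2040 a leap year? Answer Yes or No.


Year: 2040
Divisible by 4? 2040 / 4 = 510.0 -> Yes
Divisible by 100? 2040 / 100 = 20.4 -> No
Divisible by 4 but not 100, so it IS a leap year

Yes


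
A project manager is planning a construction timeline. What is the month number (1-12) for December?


Calendar month order:
11. November
12. December <--
December is month number 12

12


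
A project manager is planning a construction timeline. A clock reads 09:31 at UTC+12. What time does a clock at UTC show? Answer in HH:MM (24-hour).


Local time: 09:31 at UTC+12 (offset 12h)
Target zone: UTC (offset 0h)
Difference: 0 - (12) = -12 hours
Calculation: 9 + (-12) = -3
Wraparound: (-3) mod 24 = 21
Result: 21:31

21:31


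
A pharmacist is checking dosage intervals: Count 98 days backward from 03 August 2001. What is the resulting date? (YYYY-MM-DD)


Start: 2001-08-03
Subtracting 98 days
Days already passed in August: 3
After going back through August: 95 more days to subtract
July 2001: 31 days, 64 remaining
June 2001: 30 days, 34 remaining
May 2001: 31 days, 3 remaining
April 2001 has 30 days, need 3
Result: 2001-04-27

2001-04-27


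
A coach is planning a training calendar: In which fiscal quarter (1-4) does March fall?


Month: March (month 3)
Q1: January-March (months 1-3)
Q2: April-June (months 4-6)
Q3: July-September (months 7-9)
Q4: October-December (months 10-12)
Month 3 falls in Q1

1


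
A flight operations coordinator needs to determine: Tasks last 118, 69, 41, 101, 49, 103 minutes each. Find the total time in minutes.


Durations: 118, 69, 41, 101, 49, 103
Running sum: 118
+ 69 = 187
+ 41 = 228
+ 101 = 329
+ 49 = 378
+ 103 = 481
Total duration: 481 minutes
That is 8 hours and 1 minutes

481


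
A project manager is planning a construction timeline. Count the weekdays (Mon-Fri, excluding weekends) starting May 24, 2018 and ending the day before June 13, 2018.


Start: 2018-05-24 (Thursday)
End (exclusive): 2018-06-13 (Wednesday)
Total calendar days: 20
Full weeks: 20 // 7 = 2 -> 10 weekdays
Remaining 6 days starting on Thursday:
  Thu(w), Fri(w), Sat(-), Sun(-), Mon(w), Tue(w) -> 4 weekdays
Total business days: 10 + 4 = 14

14


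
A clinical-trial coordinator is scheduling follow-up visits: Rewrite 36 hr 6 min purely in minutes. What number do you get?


Hours: 36
Extra minutes: 6
Minutes per hour: 60
Hours to minutes: 36 x 60 = 2160
Total: 2160 + 6 = 2166

2166


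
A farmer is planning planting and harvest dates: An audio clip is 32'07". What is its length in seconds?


Minutes: 32
Seconds: 7
Convert minutes to seconds: 32 x 60 = 1920
Add remaining seconds: 1920 + 7 = 1927

1927


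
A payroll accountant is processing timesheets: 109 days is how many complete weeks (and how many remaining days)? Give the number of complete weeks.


Total days: 109
Days per week: 7
Division: 109 / 7 = 15 remainder 4
Complete weeks: 15
Remaining days: 4

15


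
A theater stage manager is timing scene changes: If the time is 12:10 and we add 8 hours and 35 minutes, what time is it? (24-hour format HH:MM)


Start time: 12:10
Adding: 8 hours 35 minutes
Minutes: 10 + 35 = 45
Hours: 12 + 8 + 0 = 20
Result: 20:45

20:45


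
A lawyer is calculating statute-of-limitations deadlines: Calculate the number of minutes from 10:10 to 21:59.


Start time: 10:10 = 610 minutes from midnight
End time: 21:59 = 1319 minutes from midnight
Difference: 1319 - 610 = 709 minutes
That is 11 hours and 49 minutes

709


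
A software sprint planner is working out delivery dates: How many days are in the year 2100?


Year: 2100
Check leap year rules:
Divisible by 4? Yes
Divisible by 100? Yes
Divisible by 400? No
2100 is not a leap year
Days: 365

365


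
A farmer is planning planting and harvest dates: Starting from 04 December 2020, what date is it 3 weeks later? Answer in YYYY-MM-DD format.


Start: 2020-12-04
Weeks to add: 3
Convert to days: 3 x 7 = 21 days
Add 21 days to 2020-12-04
Result: 2020-12-25

2020-12-25


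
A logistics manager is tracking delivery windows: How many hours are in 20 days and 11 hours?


Days: 20
Extra hours: 11
Hours per day: 24
Days to hours: 20 x 24 = 480
Total: 480 + 11 = 491

491


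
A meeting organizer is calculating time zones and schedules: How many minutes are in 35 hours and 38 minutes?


Hours: 35
Minutes: 38
Convert hours to minutes: 35 x 60 = 2100
Add remaining minutes: 2100 + 38 = 2138

2138


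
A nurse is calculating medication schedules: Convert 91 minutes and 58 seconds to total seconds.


Minutes: 91
Extra seconds: 58
Seconds per minute: 60
Minutes to seconds: 91 x 60 = 5460
Total: 5460 + 58 = 5518

5518


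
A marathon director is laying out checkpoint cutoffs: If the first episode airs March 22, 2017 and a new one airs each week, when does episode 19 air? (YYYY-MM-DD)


First occurrence: 2017-03-22 (occurrence 1)
Each occurrence is 7 days after the previous.
Occurrence 19 is 18 weeks after the first.
18 weeks = 126 days
2017-03-22 + 126 days = 2017-07-26

2017-07-26


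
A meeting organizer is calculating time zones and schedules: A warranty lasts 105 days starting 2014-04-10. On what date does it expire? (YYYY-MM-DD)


Start: 2014-04-10
Adding 105 days
Days remaining in April: 20
After April: 85 days still to add
May 2014: 31 days, 54 remaining
June 2014: 30 days, 24 remaining
July 2014 has 31 days, need 24
Result: 2014-07-24

2014-07-24


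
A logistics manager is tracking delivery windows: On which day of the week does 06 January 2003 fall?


Date: 2003-01-06
January 1, 2003 is a Wednesday
Day of year: 6
Offset from Jan 1: 5 days
5 mod 7 = 5
Result: Monday

Monday


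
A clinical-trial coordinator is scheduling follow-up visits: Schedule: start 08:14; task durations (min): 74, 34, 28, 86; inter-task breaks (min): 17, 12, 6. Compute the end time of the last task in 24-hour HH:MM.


Start: 08:14 = 494 min from midnight
  after task 1 (74 min): 09:28
  after break (17 min): 09:45
  after task 2 (34 min): 10:19
  after break (12 min): 10:31
  after task 3 (28 min): 10:59
  after break (6 min): 11:05
  after task 4 (86 min): 12:31
Total elapsed: 257 minutes
End time: 12:31

12:31


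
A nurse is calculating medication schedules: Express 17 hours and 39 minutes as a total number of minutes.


Hours: 17
Extra minutes: 39
Minutes per hour: 60
Hours to minutes: 17 x 60 = 1020
Total: 1020 + 39 = 1059

1059


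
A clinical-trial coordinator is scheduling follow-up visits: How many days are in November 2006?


Month: November
Year: 2006
November is a 30-day month
Total: 30 days

30


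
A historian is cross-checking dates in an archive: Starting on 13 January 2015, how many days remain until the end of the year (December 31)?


Start: January 13, 2015
End: December 31, 2015
Days left in January: 18
February: 28
March: 31
April: 30
May: 31
... plus remaining months
Sum of remaining months: 334
Total: 18 + 334 = 352

352


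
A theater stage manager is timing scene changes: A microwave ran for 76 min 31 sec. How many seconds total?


Minutes: 76
Extra seconds: 31
Seconds per minute: 60
Minutes to seconds: 76 x 60 = 4560
Total: 4560 + 31 = 4591

4591


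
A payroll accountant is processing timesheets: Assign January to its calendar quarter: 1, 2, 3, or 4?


Month: January (month 1)
Q1: January-March (months 1-3)
Q2: April-June (months 4-6)
Q3: July-September (months 7-9)
Q4: October-December (months 10-12)
Month 1 falls in Q1

1


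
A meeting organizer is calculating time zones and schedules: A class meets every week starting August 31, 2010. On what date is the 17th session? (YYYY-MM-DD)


First occurrence: 2010-08-31 (occurrence 1)
Each occurrence is 7 days after the previous.
Occurrence 17 is 16 weeks after the first.
16 weeks = 112 days
2010-08-31 + 112 days = 2010-12-21

2010-12-21


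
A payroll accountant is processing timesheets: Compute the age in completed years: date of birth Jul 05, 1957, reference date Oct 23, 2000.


Birth: 1957-07-05
Reference: 2000-10-23
Year difference: 2000 - 1957 = 43
Has birthday (07-05) occurred by 10-23? Yes
Age in full years: 43

43


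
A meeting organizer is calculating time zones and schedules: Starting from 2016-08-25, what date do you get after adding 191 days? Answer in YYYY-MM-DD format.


Start: 2016-08-25
Adding 191 days
Days remaining in August: 6
After August: 185 days still to add
September 2016: 30 days, 155 remaining
October 2016: 31 days, 124 remaining
November 2016: 30 days, 94 remaining
December 2016: 31 days, 63 remaining
Result: 2017-03-04

2017-03-04


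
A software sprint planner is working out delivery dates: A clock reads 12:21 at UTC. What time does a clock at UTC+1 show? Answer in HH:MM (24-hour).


Local time: 12:21 at UTC (offset 0h)
Target zone: UTC+1 (offset 1h)
Difference: 1 - (0) = 1 hours
Calculation: 12 + (1) = 13
Result: 13:21

13:21


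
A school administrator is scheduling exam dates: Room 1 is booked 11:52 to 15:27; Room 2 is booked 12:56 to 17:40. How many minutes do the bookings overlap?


Interval A: [712, 927] minutes from midnight
Interval B: [776, 1060] minutes from midnight
Overlap start = max(712, 776) = 776
Overlap end = min(927, 1060) = 927
Overlap = 927 - 776 = 151 minutes

151


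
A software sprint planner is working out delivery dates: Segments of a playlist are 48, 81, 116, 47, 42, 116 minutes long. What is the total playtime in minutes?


Durations: 48, 81, 116, 47, 42, 116
Running sum: 48
+ 81 = 129
+ 116 = 245
+ 47 = 292
+ 42 = 334
+ 116 = 450
Total duration: 450 minutes
That is 7 hours and 30 minutes

450


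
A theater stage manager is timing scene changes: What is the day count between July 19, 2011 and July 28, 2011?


Start date: 2011-07-19
End date: 2011-07-28
Jul 2011: +9 days
Total: 9 days

9


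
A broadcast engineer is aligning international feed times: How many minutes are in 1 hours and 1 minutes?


Hours: 1
Minutes: 1
Convert hours to minutes: 1 x 60 = 60
Add remaining minutes: 60 + 1 = 61

61


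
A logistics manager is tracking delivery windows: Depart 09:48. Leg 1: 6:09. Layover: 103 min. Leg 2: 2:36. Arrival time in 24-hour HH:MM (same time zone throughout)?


Depart: 09:48
Leg 1: +369 min -> 15:57
Layover: +103 min -> 17:40
Leg 2: +156 min -> 20:16
Total travel: 628 minutes = 10h 28m
Arrival: 20:16

20:16


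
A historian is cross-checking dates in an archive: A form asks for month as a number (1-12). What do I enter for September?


Calendar month order:
8. August
9. September <--
10. October
September is month number 9

9


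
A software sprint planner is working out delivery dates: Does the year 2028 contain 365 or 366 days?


Year: 2028
Check leap year rules:
Divisible by 4? Yes
Divisible by 100? No
2028 is a leap year
Days: 366

366


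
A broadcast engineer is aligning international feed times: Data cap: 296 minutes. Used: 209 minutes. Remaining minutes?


Total budget: 296 minutes
Time used: 209 minutes
Remaining: 296 - 209 = 87 minutes
Percent used: 70.6%
Percent remaining: 29.4%

87


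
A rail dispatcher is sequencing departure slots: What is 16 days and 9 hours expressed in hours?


Days: 16
Extra hours: 9
Hours per day: 24
Days to hours: 16 x 24 = 384
Total: 384 + 9 = 393

393


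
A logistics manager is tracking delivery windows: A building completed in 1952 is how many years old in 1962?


Birth year: 1952
Current year: 1962
Age = current year - birth year
Age = 1962 - 1952 = 10

10


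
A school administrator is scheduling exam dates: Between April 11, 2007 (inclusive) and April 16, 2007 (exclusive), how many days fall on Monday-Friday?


Start: 2007-04-11 (Wednesday)
End (exclusive): 2007-04-16 (Monday)
Total calendar days: 5
Full weeks: 5 // 7 = 0 -> 0 weekdays
Remaining 5 days starting on Wednesday:
  Wed(w), Thu(w), Fri(w), Sat(-), Sun(-) -> 3 weekdays
Total business days: 0 + 3 = 3

3


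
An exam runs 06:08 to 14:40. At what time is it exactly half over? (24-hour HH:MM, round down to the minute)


Start time: 06:08 = 368 minutes from midnight
End time: 14:40 = 880 minutes from midnight
Sum: 368 + 880 = 1248
Midpoint: 1248 / 2 = 624 minutes
Convert: 624 / 60 = 10 hours, 24 minutes
Result: 10:24

10:24


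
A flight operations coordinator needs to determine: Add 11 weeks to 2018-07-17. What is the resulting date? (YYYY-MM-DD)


Start: 2018-07-17
Weeks to add: 11
Convert to days: 11 x 7 = 77 days
Add 77 days to 2018-07-17
Result: 2018-10-02

2018-10-02


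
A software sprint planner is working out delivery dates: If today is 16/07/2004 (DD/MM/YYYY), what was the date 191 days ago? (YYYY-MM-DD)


Start: 2004-07-16
Subtracting 191 days
Days already passed in July: 16
After going back through July: 175 more days to subtract
June 2004: 30 days, 145 remaining
May 2004: 31 days, 114 remaining
April 2004: 30 days, 84 remaining
March 2004: 31 days, 53 remaining
Result: 2004-01-07

2004-01-07


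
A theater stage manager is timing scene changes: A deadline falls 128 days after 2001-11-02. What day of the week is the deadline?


Start: 2001-11-02 (Friday)
Step 1 - find target date: add 128 days
  2001-11-02 + 128 days = 2002-03-10
Step 2 - day of week:
  128 mod 7 = 2
  Friday + 2 days -> Sunday
Result: Sunday (2002-03-10)

Sunday


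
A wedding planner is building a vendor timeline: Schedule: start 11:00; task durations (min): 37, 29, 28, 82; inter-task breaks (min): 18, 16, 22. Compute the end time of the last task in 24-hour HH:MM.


Start: 11:00 = 660 min from midnight
  after task 1 (37 min): 11:37
  after break (18 min): 11:55
  after task 2 (29 min): 12:24
  after break (16 min): 12:40
  after task 3 (28 min): 13:08
  after break (22 min): 13:30
  after task 4 (82 min): 14:52
Total elapsed: 232 minutes
End time: 14:52

14:52


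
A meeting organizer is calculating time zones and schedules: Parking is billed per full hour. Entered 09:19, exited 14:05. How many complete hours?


Start: 09:19
End: 14:05
Hour difference: 14 - 9 = 5 hours
Minute difference: 5 - 19 = -14 minutes
Total minutes: 286
Complete hours: 286 / 60 = 4 (remainder 46)

4


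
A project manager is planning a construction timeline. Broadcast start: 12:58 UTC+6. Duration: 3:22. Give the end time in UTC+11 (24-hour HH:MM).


Start: 12:58 in UTC+6
Step 1 - add duration:
  minutes: 58 + 22 = 80 (carry 1h)
  hours: 12 + 3 + 1 = 16
  end in UTC+6: 16:20
Step 2 - convert UTC+6 -> UTC+11:
  offset difference: 11 - (6) = 5 hours
  16 + (5) = 21 -> mod 24 = 21
Result: 21:20 in UTC+11

21:20


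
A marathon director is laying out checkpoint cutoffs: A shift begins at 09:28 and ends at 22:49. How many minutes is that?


Start time: 09:28 = 568 minutes from midnight
End time: 22:49 = 1369 minutes from midnight
Difference: 1369 - 568 = 801 minutes
That is 13 hours and 21 minutes

801


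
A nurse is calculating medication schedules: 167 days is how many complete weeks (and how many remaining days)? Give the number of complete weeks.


Total days: 167
Days per week: 7
Division: 167 / 7 = 23 remainder 6
Complete weeks: 23
Remaining days: 6

23


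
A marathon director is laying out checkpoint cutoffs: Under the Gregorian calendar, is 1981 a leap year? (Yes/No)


Year: 1981
Divisible by 4? 1981 / 4 = 495.25 -> No
Not divisible by 4, so NOT a leap year

No


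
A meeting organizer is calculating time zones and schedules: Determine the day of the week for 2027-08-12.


Date: 2027-08-12
January 1, 2027 is a Friday
Day of year: 224
Offset from Jan 1: 223 days
223 mod 7 = 6
Result: Thursday

Thursday


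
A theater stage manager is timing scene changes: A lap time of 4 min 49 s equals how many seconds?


Minutes: 4
Seconds: 49
Convert minutes to seconds: 4 x 60 = 240
Add remaining seconds: 240 + 49 = 289

289


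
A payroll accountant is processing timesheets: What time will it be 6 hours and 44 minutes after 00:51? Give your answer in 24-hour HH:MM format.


Start time: 00:51
Adding: 6 hours 44 minutes
Minutes: 51 + 44 = 95
Minute overflow: 95 >= 60, so carry 1 hour, minutes = 35
Hours: 0 + 6 + 1 = 7
Result: 07:35

07:35


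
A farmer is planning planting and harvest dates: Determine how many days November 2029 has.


Month: November
Year: 2029
November is a 30-day month
Total: 30 days

30


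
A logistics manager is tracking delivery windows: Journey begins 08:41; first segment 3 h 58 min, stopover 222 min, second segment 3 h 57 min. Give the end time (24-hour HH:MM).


Depart: 08:41
Leg 1: +238 min -> 12:39
Layover: +222 min -> 16:21
Leg 2: +237 min -> 20:18
Total travel: 697 minutes = 11h 37m
Arrival: 20:18

20:18


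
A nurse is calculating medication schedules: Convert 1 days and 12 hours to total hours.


Days: 1
Extra hours: 12
Hours per day: 24
Days to hours: 1 x 24 = 24
Total: 24 + 12 = 36

36


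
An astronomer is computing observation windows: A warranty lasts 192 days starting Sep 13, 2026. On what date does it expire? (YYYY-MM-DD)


Start: 2026-09-13
Adding 192 days
Days remaining in September: 17
After September: 175 days still to add
October 2026: 31 days, 144 remaining
November 2026: 30 days, 114 remaining
December 2026: 31 days, 83 remaining
January 2027: 31 days, 52 remaining
Result: 2027-03-24

2027-03-24


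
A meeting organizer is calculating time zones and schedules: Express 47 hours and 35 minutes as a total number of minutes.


Hours: 47
Extra minutes: 35
Minutes per hour: 60
Hours to minutes: 47 x 60 = 2820
Total: 2820 + 35 = 2855

2855


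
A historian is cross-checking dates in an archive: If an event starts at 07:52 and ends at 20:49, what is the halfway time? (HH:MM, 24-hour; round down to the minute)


Start time: 07:52 = 472 minutes from midnight
End time: 20:49 = 1249 minutes from midnight
Sum: 472 + 1249 = 1721
Midpoint: 1721 / 2 = 860 minutes
Convert: 860 / 60 = 14 hours, 20 minutes
Result: 14:20

14:20


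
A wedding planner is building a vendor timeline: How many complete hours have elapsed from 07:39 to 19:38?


Start: 07:39
End: 19:38
Hour difference: 19 - 7 = 12 hours
Minute difference: 38 - 39 = -1 minutes
Total minutes: 719
Complete hours: 719 / 60 = 11 (remainder 59)

11


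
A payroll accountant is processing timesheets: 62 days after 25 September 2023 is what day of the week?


Start: 2023-09-25 (Monday)
Step 1 - find target date: add 62 days
  2023-09-25 + 62 days = 2023-11-26
Step 2 - day of week:
  62 mod 7 = 6
  Monday + 6 days -> Sunday
Result: Sunday (2023-11-26)

Sunday


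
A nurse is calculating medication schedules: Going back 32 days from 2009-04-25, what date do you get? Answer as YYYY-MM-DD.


Start: 2009-04-25
Subtracting 32 days
Days already passed in April: 25
After going back through April: 7 more days to subtract
March 2009 has 31 days, need 7
Result: 2009-03-24

2009-03-24


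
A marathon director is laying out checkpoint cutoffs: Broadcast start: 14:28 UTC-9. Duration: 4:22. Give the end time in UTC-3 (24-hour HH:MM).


Start: 14:28 in UTC-9
Step 1 - add duration:
  minutes: 28 + 22 = 50
  hours: 14 + 4 + 0 = 18
  end in UTC-9: 18:50
Step 2 - convert UTC-9 -> UTC-3:
  offset difference: -3 - (-9) = 6 hours
  18 + (6) = 24 -> mod 24 = 0
Result: 00:50 in UTC-3

00:50


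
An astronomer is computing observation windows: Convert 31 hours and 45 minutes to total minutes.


Hours: 31
Minutes: 45
Convert hours to minutes: 31 x 60 = 1860
Add remaining minutes: 1860 + 45 = 1905

1905


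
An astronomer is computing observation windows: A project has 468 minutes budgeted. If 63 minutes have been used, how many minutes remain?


Total budget: 468 minutes
Time used: 63 minutes
Remaining: 468 - 63 = 405 minutes
Percent used: 13.5%
Percent remaining: 86.5%

405


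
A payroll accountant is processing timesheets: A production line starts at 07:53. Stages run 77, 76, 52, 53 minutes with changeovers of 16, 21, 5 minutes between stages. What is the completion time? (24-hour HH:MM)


Start: 07:53 = 473 min from midnight
  after task 1 (77 min): 09:10
  after break (16 min): 09:26
  after task 2 (76 min): 10:42
  after break (21 min): 11:03
  after task 3 (52 min): 11:55
  after break (5 min): 12:00
  after task 4 (53 min): 12:53
Total elapsed: 300 minutes
End time: 12:53

12:53


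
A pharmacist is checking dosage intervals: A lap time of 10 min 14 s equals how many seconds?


Minutes: 10
Seconds: 14
Convert minutes to seconds: 10 x 60 = 600
Add remaining seconds: 600 + 14 = 614

614


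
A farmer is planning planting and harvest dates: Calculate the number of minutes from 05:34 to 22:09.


Start time: 05:34 = 334 minutes from midnight
End time: 22:09 = 1329 minutes from midnight
Difference: 1329 - 334 = 995 minutes
That is 16 hours and 35 minutes

995


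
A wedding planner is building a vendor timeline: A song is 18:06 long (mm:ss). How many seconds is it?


Minutes: 18
Extra seconds: 6
Seconds per minute: 60
Minutes to seconds: 18 x 60 = 1080
Total: 1080 + 6 = 1086

1086


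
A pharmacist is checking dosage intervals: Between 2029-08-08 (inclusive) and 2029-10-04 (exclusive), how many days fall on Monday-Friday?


Start: 2029-08-08 (Wednesday)
End (exclusive): 2029-10-04 (Thursday)
Total calendar days: 57
Full weeks: 57 // 7 = 8 -> 40 weekdays
Remaining 1 days starting on Wednesday:
  Wed(w) -> 1 weekdays
Total business days: 40 + 1 = 41

41


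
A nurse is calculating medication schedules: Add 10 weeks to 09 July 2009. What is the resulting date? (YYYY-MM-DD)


Start: 2009-07-09
Weeks to add: 10
Convert to days: 10 x 7 = 70 days
Add 70 days to 2009-07-09
Result: 2009-09-17

2009-09-17


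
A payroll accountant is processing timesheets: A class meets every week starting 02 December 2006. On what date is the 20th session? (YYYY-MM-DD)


First occurrence: 2006-12-02 (occurrence 1)
Each occurrence is 7 days after the previous.
Occurrence 20 is 19 weeks after the first.
19 weeks = 133 days
2006-12-02 + 133 days = 2007-04-14

2007-04-14


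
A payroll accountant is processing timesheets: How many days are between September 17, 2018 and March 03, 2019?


Start date: 2018-09-17
End date: 2019-03-03
Sep 2018: +14 days
Oct 2018: +31 days
Nov 2018: +30 days
... (4 more months)
Total: 167 days

167


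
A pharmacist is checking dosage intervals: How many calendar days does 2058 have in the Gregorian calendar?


Year: 2058
Check leap year rules:
Divisible by 4? No
2058 is not a leap year
Days: 365

365


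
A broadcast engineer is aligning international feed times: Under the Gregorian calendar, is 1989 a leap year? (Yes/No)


Year: 1989
Divisible by 4? 1989 / 4 = 497.25 -> No
Not divisible by 4, so NOT a leap year

No


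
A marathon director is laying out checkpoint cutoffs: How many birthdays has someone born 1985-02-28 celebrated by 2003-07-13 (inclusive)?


Birth: 1985-02-28
Reference: 2003-07-13
Year difference: 2003 - 1985 = 18
Has birthday (02-28) occurred by 07-13? Yes
Age in full years: 18

18


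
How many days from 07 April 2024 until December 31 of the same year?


Start: April 07, 2024
End: December 31, 2024
Days left in April: 23
May: 31
June: 30
July: 31
August: 31
... plus remaining months
Sum of remaining months: 245
Total: 23 + 245 = 268

268


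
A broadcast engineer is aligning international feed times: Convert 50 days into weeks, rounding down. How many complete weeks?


Total days: 50
Days per week: 7
Division: 50 / 7 = 7 remainder 1
Complete weeks: 7
Remaining days: 1

7


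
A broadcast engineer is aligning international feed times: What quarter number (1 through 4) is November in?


Month: November (month 11)
Q1: January-March (months 1-3)
Q2: April-June (months 4-6)
Q3: July-September (months 7-9)
Q4: October-December (months 10-12)
Month 11 falls in Q4

4


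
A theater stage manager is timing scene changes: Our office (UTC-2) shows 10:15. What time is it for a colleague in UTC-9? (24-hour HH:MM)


Local time: 10:15 at UTC-2 (offset -2h)
Target zone: UTC-9 (offset -9h)
Difference: -9 - (-2) = -7 hours
Calculation: 10 + (-7) = 3
Result: 03:15

03:15


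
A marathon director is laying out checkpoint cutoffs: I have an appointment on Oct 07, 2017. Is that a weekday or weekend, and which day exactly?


Date: 2017-10-07
January 1, 2017 is a Sunday
Day of year: 280
Offset from Jan 1: 279 days
279 mod 7 = 6
Result: Saturday

Saturday


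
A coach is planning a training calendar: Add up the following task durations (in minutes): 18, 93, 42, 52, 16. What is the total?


Durations: 18, 93, 42, 52, 16
Running sum: 18
+ 93 = 111
+ 42 = 153
+ 52 = 205
+ 16 = 221
Total duration: 221 minutes
That is 3 hours and 41 minutes

221


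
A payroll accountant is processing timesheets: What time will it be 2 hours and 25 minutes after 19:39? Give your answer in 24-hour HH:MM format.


Start time: 19:39
Adding: 2 hours 25 minutes
Minutes: 39 + 25 = 64
Minute overflow: 64 >= 60, so carry 1 hour, minutes = 4
Hours: 19 + 2 + 1 = 22
Result: 22:04

22:04


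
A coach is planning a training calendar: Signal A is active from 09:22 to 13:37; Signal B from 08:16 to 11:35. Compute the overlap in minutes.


Interval A: [562, 817] minutes from midnight
Interval B: [496, 695] minutes from midnight
Overlap start = max(562, 496) = 562
Overlap end = min(817, 695) = 695
Overlap = 695 - 562 = 133 minutes

133


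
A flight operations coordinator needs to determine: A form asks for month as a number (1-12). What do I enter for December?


Calendar month order:
11. November
12. December <--
December is month number 12

12


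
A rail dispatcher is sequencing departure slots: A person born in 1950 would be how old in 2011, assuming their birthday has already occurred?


Birth year: 1950
Current year: 2011
Age = current year - birth year
Age = 2011 - 1950 = 61

61


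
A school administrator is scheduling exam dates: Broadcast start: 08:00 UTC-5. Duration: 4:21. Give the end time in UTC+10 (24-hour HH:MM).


Start: 08:00 in UTC-5
Step 1 - add duration:
  minutes: 0 + 21 = 21
  hours: 8 + 4 + 0 = 12
  end in UTC-5: 12:21
Step 2 - convert UTC-5 -> UTC+10:
  offset difference: 10 - (-5) = 15 hours
  12 + (15) = 27 -> mod 24 = 3
Result: 03:21 in UTC+10

03:21


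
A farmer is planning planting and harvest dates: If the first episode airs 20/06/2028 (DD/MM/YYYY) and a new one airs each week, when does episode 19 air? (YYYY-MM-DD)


First occurrence: 2028-06-20 (occurrence 1)
Each occurrence is 7 days after the previous.
Occurrence 19 is 18 weeks after the first.
18 weeks = 126 days
2028-06-20 + 126 days = 2028-10-24

2028-10-24


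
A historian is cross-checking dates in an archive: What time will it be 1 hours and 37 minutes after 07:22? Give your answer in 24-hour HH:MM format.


Start time: 07:22
Adding: 1 hours 37 minutes
Minutes: 22 + 37 = 59
Hours: 7 + 1 + 0 = 8
Result: 08:59

08:59


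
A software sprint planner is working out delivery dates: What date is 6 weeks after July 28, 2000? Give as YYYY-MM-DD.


Start: 2000-07-28
Weeks to add: 6
Convert to days: 6 x 7 = 42 days
Add 42 days to 2000-07-28
Result: 2000-09-08

2000-09-08


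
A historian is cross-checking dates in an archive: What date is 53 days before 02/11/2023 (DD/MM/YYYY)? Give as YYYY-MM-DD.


Start: 2023-11-02
Subtracting 53 days
Days already passed in November: 2
After going back through November: 51 more days to subtract
October 2023: 31 days, 20 remaining
September 2023 has 30 days, need 20
Result: 2023-09-10

2023-09-10


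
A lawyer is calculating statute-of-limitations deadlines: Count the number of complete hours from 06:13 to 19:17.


Start: 06:13
End: 19:17
Hour difference: 19 - 6 = 13 hours
Minute difference: 17 - 13 = 4 minutes
Total minutes: 784
Complete hours: 784 / 60 = 13 (remainder 4)

13


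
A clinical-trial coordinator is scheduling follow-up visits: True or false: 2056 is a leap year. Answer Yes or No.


Year: 2056
Divisible by 4? 2056 / 4 = 514.0 -> Yes
Divisible by 100? 2056 / 100 = 20.56 -> No
Divisible by 4 but not 100, so it IS a leap year

Yes


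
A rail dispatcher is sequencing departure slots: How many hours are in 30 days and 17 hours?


Days: 30
Extra hours: 17
Hours per day: 24
Days to hours: 30 x 24 = 720
Total: 720 + 17 = 737

737


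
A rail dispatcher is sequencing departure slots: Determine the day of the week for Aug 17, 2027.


Date: 2027-08-17
January 1, 2027 is a Friday
Day of year: 229
Offset from Jan 1: 228 days
228 mod 7 = 4
Result: Tuesday

Tuesday


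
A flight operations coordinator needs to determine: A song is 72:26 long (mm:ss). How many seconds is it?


Minutes: 72
Extra seconds: 26
Seconds per minute: 60
Minutes to seconds: 72 x 60 = 4320
Total: 4320 + 26 = 4346

4346


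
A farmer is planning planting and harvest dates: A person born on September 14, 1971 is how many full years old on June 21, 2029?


Birth: 1971-09-14
Reference: 2029-06-21
Year difference: 2029 - 1971 = 58
Has birthday (09-14) occurred by 06-21? No
Birthday not yet reached this year -> subtract 1
Age in full years: 57

57


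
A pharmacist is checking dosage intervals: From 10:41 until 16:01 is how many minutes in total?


Start time: 10:41 = 641 minutes from midnight
End time: 16:01 = 961 minutes from midnight
Difference: 961 - 641 = 320 minutes
That is 5 hours and 20 minutes

320


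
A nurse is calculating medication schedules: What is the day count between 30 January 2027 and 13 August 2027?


Start date: 2027-01-30
End date: 2027-08-13
Jan 2027: +2 days
Feb 2027: +28 days
Mar 2027: +31 days
... (5 more months)
Total: 195 days

195


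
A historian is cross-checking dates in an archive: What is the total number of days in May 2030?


Month: May
Year: 2030
May is a 31-day month
Total: 31 days

31


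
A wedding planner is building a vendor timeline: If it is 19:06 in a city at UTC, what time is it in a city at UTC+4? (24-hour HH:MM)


Local time: 19:06 at UTC (offset 0h)
Target zone: UTC+4 (offset 4h)
Difference: 4 - (0) = 4 hours
Calculation: 19 + (4) = 23
Result: 23:06

23:06


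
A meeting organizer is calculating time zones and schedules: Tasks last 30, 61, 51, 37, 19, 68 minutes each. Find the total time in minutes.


Durations: 30, 61, 51, 37, 19, 68
Running sum: 30
+ 61 = 91
+ 51 = 142
+ 37 = 179
+ 19 = 198
+ 68 = 266
Total duration: 266 minutes
That is 4 hours and 26 minutes

266


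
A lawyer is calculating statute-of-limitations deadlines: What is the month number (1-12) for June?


Calendar month order:
5. May
6. June <--
7. July
June is month number 6

6


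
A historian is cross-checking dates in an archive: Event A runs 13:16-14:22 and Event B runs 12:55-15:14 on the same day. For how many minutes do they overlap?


Interval A: [796, 862] minutes from midnight
Interval B: [775, 914] minutes from midnight
Overlap start = max(796, 775) = 796
Overlap end = min(862, 914) = 862
Overlap = 862 - 796 = 66 minutes

66


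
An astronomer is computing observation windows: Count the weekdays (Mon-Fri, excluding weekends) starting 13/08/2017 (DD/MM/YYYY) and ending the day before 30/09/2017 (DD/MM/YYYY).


Start: 2017-08-13 (Sunday)
End (exclusive): 2017-09-30 (Saturday)
Total calendar days: 48
Full weeks: 48 // 7 = 6 -> 30 weekdays
Remaining 6 days starting on Sunday:
  Sun(-), Mon(w), Tue(w), Wed(w), Thu(w), Fri(w) -> 5 weekdays
Total business days: 30 + 5 = 35

35


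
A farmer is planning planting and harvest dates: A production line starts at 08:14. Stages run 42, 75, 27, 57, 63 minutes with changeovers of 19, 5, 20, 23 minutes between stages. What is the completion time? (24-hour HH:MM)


Start: 08:14 = 494 min from midnight
  after task 1 (42 min): 08:56
  after break (19 min): 09:15
  after task 2 (75 min): 10:30
  after break (5 min): 10:35
  after task 3 (27 min): 11:02
  after break (20 min): 11:22
  after task 4 (57 min): 12:19
  after break (23 min): 12:42
  after task 5 (63 min): 13:45
Total elapsed: 331 minutes
End time: 13:45

13:45


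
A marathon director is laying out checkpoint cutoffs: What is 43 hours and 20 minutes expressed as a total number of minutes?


Hours: 43
Minutes: 20
Convert hours to minutes: 43 x 60 = 2580
Add remaining minutes: 2580 + 20 = 2600

2600


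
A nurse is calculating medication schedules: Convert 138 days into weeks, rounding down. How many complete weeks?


Total days: 138
Days per week: 7
Division: 138 / 7 = 19 remainder 5
Complete weeks: 19
Remaining days: 5

19


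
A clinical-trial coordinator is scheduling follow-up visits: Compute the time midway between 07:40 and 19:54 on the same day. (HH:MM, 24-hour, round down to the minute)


Start time: 07:40 = 460 minutes from midnight
End time: 19:54 = 1194 minutes from midnight
Sum: 460 + 1194 = 1654
Midpoint: 1654 / 2 = 827 minutes
Convert: 827 / 60 = 13 hours, 47 minutes
Result: 13:47

13:47


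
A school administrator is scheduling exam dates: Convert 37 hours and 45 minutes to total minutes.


Hours: 37
Extra minutes: 45
Minutes per hour: 60
Hours to minutes: 37 x 60 = 2220
Total: 2220 + 45 = 2265

2265


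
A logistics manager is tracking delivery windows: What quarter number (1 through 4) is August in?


Month: August (month 8)
Q1: January-March (months 1-3)
Q2: April-June (months 4-6)
Q3: July-September (months 7-9)
Q4: October-December (months 10-12)
Month 8 falls in Q3

3


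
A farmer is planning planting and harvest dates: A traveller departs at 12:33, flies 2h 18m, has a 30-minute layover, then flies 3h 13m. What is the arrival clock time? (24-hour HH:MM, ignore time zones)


Depart: 12:33
Leg 1: +138 min -> 14:51
Layover: +30 min -> 15:21
Leg 2: +193 min -> 18:34
Total travel: 361 minutes = 6h 1m
Arrival: 18:34

18:34


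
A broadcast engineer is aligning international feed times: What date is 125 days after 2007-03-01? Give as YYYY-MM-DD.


Start: 2007-03-01
Adding 125 days
Days remaining in March: 30
After March: 95 days still to add
April 2007: 30 days, 65 remaining
May 2007: 31 days, 34 remaining
June 2007: 30 days, 4 remaining
July 2007 has 31 days, need 4
Result: 2007-07-04

2007-07-04


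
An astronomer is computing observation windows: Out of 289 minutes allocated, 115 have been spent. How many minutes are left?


Total budget: 289 minutes
Time used: 115 minutes
Remaining: 289 - 115 = 174 minutes
Percent used: 39.8%
Percent remaining: 60.2%

174


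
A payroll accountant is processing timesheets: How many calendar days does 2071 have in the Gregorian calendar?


Year: 2071
Check leap year rules:
Divisible by 4? No
2071 is not a leap year
Days: 365

365


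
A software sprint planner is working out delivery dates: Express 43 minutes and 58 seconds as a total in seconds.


Minutes: 43
Seconds: 58
Convert minutes to seconds: 43 x 60 = 2580
Add remaining seconds: 2580 + 58 = 2638

2638


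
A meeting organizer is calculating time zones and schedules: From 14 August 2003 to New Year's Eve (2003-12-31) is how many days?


Start: August 14, 2003
End: December 31, 2003
Days left in August: 17
September: 30
October: 31
November: 30
December: 31
Sum of remaining months: 122
Total: 17 + 122 = 139

139


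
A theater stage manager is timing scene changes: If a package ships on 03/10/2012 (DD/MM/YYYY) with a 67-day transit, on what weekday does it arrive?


Start: 2012-10-03 (Wednesday)
Step 1 - find target date: add 67 days
  2012-10-03 + 67 days = 2012-12-09
Step 2 - day of week:
  67 mod 7 = 4
  Wednesday + 4 days -> Sunday
Result: Sunday (2012-12-09)

Sunday


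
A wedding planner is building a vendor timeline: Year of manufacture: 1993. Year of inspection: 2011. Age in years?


Birth year: 1993
Current year: 2011
Age = current year - birth year
Age = 2011 - 1993 = 18

18


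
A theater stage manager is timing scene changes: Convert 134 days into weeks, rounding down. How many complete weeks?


Total days: 134
Days per week: 7
Division: 134 / 7 = 19 remainder 1
Complete weeks: 19
Remaining days: 1

19


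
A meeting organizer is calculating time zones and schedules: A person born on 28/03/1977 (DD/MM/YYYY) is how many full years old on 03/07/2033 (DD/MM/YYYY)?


Birth: 1977-03-28
Reference: 2033-07-03
Year difference: 2033 - 1977 = 56
Has birthday (03-28) occurred by 07-03? Yes
Age in full years: 56

56


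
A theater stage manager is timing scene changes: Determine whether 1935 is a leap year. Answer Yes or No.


Year: 1935
Divisible by 4? 1935 / 4 = 483.75 -> No
Not divisible by 4, so NOT a leap year

No


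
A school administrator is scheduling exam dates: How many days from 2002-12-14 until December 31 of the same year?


Start: December 14, 2002
End: December 31, 2002
Days left in December: 17
Total: 17 days

17


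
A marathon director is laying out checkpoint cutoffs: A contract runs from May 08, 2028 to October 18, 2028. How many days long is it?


Start date: 2028-05-08
End date: 2028-10-18
May 2028: +24 days
Jun 2028: +30 days
Jul 2028: +31 days
... (3 more months)
Total: 163 days

163


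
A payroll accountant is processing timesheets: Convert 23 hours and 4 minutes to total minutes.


Hours: 23
Minutes: 4
Convert hours to minutes: 23 x 60 = 1380
Add remaining minutes: 1380 + 4 = 1384

1384
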